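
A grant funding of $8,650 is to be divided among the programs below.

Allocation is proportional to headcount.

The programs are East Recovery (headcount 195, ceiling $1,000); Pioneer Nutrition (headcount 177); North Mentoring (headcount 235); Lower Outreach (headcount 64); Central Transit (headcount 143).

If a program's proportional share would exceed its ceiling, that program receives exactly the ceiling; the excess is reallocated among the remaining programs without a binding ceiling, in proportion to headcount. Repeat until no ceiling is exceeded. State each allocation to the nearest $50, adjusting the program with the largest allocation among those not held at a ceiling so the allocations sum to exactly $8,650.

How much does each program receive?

Headcount total: 814.
Pro-rata shares before constraints: East Recovery 2,072.17; Pioneer Nutrition 1,880.90; North Mentoring 2,497.24; Lower Outreach 680.10; Central Transit 1,519.59.
Cap binds for East Recovery ($1,000); balance $7,650 reallocated over remaining headcount 619.
Remaining shares: Pioneer Nutrition 2,187.48 → $2,200; North Mentoring 2,904.28 → $2,900; Lower Outreach 790.95 → $800; Central Transit 1,767.29 → $1,750.

East Recovery: $1,000 | Pioneer Nutrition: $2,200 | North Mentoring: $2,900 | Lower Outreach: $800 | Central Transit: $1,750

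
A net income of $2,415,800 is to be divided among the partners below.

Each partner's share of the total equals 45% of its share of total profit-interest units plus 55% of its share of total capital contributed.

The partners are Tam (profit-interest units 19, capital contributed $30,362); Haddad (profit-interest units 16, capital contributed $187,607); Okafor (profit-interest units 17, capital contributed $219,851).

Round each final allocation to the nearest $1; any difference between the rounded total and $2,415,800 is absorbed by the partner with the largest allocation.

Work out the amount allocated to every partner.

Tam: $489,355 · Haddad: $903,842 · Okafor: $1,022,603

Totals — profit-interest units 52, capital contributed 437,820.
Combined weights (45% profit-interest units + 55% capital contributed): Tam 0.2026; Haddad 0.3741; Okafor 0.4233.
Raw shares: Tam 489,355.44; Haddad 903,842.48; Okafor 1,022,602.08.
Rounded to nearest $1: Tam $489,355; Haddad $903,842; Okafor $1,022,602. Sum = $2,415,799.
Difference $2,415,800 − $2,415,799 = +$1 applied to largest allocation (Okafor): Okafor becomes $1,022,603.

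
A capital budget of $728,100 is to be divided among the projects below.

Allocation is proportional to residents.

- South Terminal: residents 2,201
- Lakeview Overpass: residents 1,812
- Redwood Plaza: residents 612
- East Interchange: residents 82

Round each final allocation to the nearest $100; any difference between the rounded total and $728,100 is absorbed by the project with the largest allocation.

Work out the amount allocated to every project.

Residents total: 4,707.
Raw shares: South Terminal 2,201/4,707 × $728,100 = 340,460.61; Lakeview Overpass 1,812/4,707 × $728,100 = 280,288.34; Redwood Plaza 612/4,707 × $728,100 = 94,666.92; East Interchange 82/4,707 × $728,100 = 12,684.13.
Rounded to nearest $100: South Terminal $340,500; Lakeview Overpass $280,300; Redwood Plaza $94,700; East Interchange $12,700. Sum = $728,200.
Difference $728,100 − $728,200 = −$100 applied to largest allocation (South Terminal): South Terminal becomes $340,400.

South Terminal: $340,400 | Lakeview Overpass: $280,300 | Redwood Plaza: $94,700 | East Interchange: $12,700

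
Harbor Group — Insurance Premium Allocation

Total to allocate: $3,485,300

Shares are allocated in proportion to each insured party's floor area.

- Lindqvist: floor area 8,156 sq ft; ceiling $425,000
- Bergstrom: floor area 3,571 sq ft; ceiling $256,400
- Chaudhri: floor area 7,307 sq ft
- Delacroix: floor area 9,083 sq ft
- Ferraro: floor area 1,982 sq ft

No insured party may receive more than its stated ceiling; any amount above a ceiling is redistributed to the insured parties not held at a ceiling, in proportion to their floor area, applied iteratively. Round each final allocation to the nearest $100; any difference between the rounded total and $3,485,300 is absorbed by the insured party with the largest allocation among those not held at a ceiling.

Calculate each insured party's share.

Floor area total: 30,099.
Proportional shares (ignoring caps): Lindqvist 944,420.31; Bergstrom 413,502.32; Chaudhri 846,110.74; Delacroix 1,051,761.85; Ferraro 229,504.79.
Cap binds for Lindqvist ($425,000), Bergstrom ($256,400); balance $2,803,900 reallocated over remaining floor area 18,372.
Redistributed shares: Chaudhri 1,115,180.56 → $1,115,200; Delacroix 1,386,230.33 → $1,386,200; Ferraro 302,489.10 → $302,500.

Lindqvist: $425,000 · Bergstrom: $256,400 · Chaudhri: $1,115,200 · Delacroix: $1,386,200 · Ferraro: $302,500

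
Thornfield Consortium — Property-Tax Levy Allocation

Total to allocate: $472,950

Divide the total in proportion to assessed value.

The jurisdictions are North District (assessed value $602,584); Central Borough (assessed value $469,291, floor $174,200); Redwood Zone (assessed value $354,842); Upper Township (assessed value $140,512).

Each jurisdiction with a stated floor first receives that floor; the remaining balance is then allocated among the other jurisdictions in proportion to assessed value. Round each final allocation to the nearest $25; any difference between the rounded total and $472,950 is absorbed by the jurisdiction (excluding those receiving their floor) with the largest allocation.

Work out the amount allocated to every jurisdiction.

North District: $163,975; Central Borough: $174,200; Redwood Zone: $96,550; Upper Township: $38,225

Guaranteed amounts: Central Borough $174,200. Remaining pool $298,750.
Remaining pool split over remaining assessed value 1,097,938: North District 163,963.69 → $163,975; Redwood Zone 96,552.85 → $96,550; Upper Township 38,233.45 → $38,225.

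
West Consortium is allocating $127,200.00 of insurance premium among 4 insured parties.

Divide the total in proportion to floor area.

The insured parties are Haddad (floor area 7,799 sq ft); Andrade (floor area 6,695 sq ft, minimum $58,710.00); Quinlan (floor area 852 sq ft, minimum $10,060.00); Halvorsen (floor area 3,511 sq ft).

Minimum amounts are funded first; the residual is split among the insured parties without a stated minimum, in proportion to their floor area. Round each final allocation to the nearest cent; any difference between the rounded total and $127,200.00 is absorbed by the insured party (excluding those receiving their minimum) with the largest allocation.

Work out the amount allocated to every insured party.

Guaranteed amounts: Andrade $58,710.00; Quinlan $10,060.00. Remaining pool $58,430.00.
Remaining pool split over remaining floor area 11,310: Haddad 40,291.3855 → $40,291.39; Halvorsen 18,138.6145 → $18,138.61.

Haddad: $40,291.39 | Andrade: $58,710.00 | Quinlan: $10,060.00 | Halvorsen: $18,138.61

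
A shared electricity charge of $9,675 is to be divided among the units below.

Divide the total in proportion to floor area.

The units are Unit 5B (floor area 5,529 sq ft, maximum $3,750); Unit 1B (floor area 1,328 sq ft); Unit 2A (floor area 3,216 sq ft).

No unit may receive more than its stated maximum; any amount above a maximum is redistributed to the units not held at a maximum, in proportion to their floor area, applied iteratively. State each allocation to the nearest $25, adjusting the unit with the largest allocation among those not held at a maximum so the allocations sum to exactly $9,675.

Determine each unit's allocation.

Combined floor area = 10,073.
Pro-rata shares before constraints: Unit 5B 5,310.54; Unit 1B 1,275.53; Unit 2A 3,088.93.
Cap binds for Unit 5B ($3,750); residual $5,925 reallocated over remaining floor area 4,544.
Shares after redistribution: Unit 1B 1,731.60 → $1,725; Unit 2A 4,193.40 → $4,200.

Unit 5B: $3,750; Unit 1B: $1,725; Unit 2A: $4,200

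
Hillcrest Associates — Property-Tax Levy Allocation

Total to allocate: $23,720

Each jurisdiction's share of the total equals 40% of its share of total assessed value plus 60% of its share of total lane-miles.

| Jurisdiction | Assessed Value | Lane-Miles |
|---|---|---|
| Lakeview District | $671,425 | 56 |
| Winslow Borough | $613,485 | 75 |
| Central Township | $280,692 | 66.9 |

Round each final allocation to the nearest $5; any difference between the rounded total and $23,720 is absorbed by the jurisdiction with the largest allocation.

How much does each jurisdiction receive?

Totals — assessed value 1,565,602, lane-miles 197.9.
Combined weights (40% assessed value + 60% lane-miles): Lakeview District 0.3413; Winslow Borough 0.3841; Central Township 0.2745.
Raw shares: Lakeview District 8,096.28; Winslow Borough 9,111.53; Central Township 6,512.20.
After rounding ($5): Lakeview District $8,095; Winslow Borough $9,110; Central Township $6,510. Sum = $23,715.
Difference $23,720 − $23,715 = +$5 applied to largest allocation (Winslow Borough): Winslow Borough becomes $9,115.

Lakeview District: $8,095 · Winslow Borough: $9,115 · Central Township: $6,510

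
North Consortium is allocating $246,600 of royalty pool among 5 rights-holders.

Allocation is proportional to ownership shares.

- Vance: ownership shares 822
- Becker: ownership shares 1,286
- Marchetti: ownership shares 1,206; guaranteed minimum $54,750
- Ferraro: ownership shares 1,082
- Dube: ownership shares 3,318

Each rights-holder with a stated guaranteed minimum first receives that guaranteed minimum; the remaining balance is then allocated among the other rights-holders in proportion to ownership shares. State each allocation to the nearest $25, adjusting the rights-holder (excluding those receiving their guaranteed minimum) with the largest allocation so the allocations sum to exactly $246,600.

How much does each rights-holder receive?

Fund the minimums — Marchetti $54,750. Remaining pool $191,850.
Remaining pool split over remaining ownership shares 6,508: Vance 24,231.82 → $24,225; Becker 37,910.13 → $37,900; Ferraro 31,896.39 → $31,900; Dube 97,811.66 → $97,800.
Rounding difference +$25 applied to Dube → $97,825.

Vance: $24,225 | Becker: $37,900 | Marchetti: $54,750 | Ferraro: $31,900 | Dube: $97,825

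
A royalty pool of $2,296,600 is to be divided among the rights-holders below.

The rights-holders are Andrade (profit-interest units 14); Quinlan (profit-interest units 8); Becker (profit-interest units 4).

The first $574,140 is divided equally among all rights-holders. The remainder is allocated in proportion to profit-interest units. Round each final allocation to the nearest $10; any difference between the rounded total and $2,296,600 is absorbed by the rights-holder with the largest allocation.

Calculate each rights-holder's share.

Andrade: $1,118,860 · Quinlan: $721,370 · Becker: $456,370

$574,140 shared equally gives $191,380 per rights-holder.
Remainder $1,722,460 by profit-interest units (total 26): Andrade 927,478.46 → $927,480; Quinlan 529,987.69 → $529,990; Becker 264,993.85 → $264,990.
Totals: Andrade $191,380 + $927,480 = $1,118,860; Quinlan $191,380 + $529,990 = $721,370; Becker $191,380 + $264,990 = $456,370.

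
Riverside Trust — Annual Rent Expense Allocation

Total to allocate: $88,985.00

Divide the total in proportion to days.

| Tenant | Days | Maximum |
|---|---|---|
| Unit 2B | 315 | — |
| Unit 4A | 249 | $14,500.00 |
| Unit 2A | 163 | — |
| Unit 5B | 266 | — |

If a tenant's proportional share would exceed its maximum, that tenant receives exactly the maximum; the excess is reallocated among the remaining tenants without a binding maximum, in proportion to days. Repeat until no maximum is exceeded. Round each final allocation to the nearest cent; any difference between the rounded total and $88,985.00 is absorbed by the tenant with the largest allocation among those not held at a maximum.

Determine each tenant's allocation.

Unit 2B: $31,535.99; Unit 4A: $14,500.00; Unit 2A: $16,318.62; Unit 5B: $26,630.39

Days total: 993.
Proportional shares (ignoring caps): Unit 2B 28,227.8701; Unit 4A 22,313.4592; Unit 2A 14,606.8026; Unit 5B 23,836.8681.
Held at cap: Unit 4A ($14,500.00); balance $74,485.00 reallocated over remaining days 744.
Redistributed shares: Unit 2B 31,535.9879 → $31,535.99; Unit 2A 16,318.6223 → $16,318.62; Unit 5B 26,630.3898 → $26,630.39.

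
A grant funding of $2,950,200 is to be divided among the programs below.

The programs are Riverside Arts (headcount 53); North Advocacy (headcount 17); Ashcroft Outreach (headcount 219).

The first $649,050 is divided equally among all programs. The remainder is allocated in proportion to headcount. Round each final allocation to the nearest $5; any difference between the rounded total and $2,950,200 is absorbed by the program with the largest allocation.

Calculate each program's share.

Riverside Arts: $638,360 | North Advocacy: $351,710 | Ashcroft Outreach: $1,960,130

$649,050 shared equally gives $216,350 per program.
Remainder $2,301,150 by headcount (total 289): Riverside Arts 422,010.21 → $422,010; North Advocacy 135,361.76 → $135,360; Ashcroft Outreach 1,743,778.03 → $1,743,780.
Totals: Riverside Arts $216,350 + $422,010 = $638,360; North Advocacy $216,350 + $135,360 = $351,710; Ashcroft Outreach $216,350 + $1,743,780 = $1,960,130.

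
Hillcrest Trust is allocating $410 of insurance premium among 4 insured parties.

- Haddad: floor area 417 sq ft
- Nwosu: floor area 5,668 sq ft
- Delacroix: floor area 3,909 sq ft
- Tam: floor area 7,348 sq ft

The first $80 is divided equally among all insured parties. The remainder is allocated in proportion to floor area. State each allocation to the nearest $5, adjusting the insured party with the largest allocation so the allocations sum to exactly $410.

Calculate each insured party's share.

$80 shared equally gives $20 per insured party.
Remainder $330 by floor area (total 17,342): Haddad 7.94 → $10; Nwosu 107.86 → $110; Delacroix 74.38 → $75; Tam 139.82 → $140.
Rounding difference −$5 on remainder applied to Tam.
Totals: Haddad $20 + $10 = $30; Nwosu $20 + $110 = $130; Delacroix $20 + $75 = $95; Tam $20 + $135 = $155.

Haddad: $30 · Nwosu: $130 · Delacroix: $95 · Tam: $155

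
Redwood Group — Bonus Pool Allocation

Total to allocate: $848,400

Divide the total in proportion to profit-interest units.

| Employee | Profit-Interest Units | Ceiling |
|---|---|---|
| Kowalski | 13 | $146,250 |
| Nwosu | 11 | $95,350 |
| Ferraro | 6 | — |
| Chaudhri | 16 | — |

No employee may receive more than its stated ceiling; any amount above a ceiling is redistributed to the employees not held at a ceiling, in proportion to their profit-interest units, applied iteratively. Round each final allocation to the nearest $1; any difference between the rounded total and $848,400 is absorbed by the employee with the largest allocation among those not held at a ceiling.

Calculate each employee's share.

Kowalski: $146,250 | Nwosu: $95,350 | Ferraro: $165,491 | Chaudhri: $441,309

Combined profit-interest units = 46.
Pro-rata shares before constraints: Kowalski 239,765.22; Nwosu 202,878.26; Ferraro 110,660.87; Chaudhri 295,095.65.
Capped: Kowalski ($146,250), Nwosu ($95,350); remaining pool $606,800 reallocated over remaining profit-interest units 22.
Shares after redistribution: Ferraro 165,490.91 → $165,491; Chaudhri 441,309.09 → $441,309.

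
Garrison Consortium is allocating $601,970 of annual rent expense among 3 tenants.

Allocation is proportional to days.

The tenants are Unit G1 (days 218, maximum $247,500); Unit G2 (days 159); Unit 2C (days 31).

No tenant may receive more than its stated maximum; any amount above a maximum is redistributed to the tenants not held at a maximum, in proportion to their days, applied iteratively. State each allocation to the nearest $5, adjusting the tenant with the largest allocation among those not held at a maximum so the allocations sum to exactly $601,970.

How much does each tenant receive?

Unit G1: $247,500 | Unit G2: $296,635 | Unit 2C: $57,835

Combined days = 408.
Unconstrained shares: Unit G1 321,640.83; Unit G2 234,591.25; Unit 2C 45,737.92.
Cap binds for Unit G1 ($247,500); residual $354,470 reallocated over remaining days 190.
Redistributed shares: Unit G2 296,635.42 → $296,635; Unit 2C 57,834.58 → $57,835.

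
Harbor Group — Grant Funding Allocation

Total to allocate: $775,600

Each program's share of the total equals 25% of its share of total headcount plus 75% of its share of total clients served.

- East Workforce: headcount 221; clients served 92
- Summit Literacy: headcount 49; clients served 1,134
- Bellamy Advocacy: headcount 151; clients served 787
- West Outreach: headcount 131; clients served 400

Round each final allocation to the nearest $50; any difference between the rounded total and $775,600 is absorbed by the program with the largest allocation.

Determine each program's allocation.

Totals — headcount 552, clients served 2,413.
Blended shares (25% headcount + 75% clients served): East Workforce 0.1287; Summit Literacy 0.3747; Bellamy Advocacy 0.3130; West Outreach 0.1837.
Pro-rata amounts: East Workforce 99,808.62; Summit Literacy 290,584.62; Bellamy Advocacy 242,762.95; West Outreach 142,443.81.
Rounded to nearest $50: East Workforce $99,800; Summit Literacy $290,600; Bellamy Advocacy $242,750; West Outreach $142,450. Sum = $775,600.
Rounded total matches; no reconciliation needed.

East Workforce: $99,800; Summit Literacy: $290,600; Bellamy Advocacy: $242,750; West Outreach: $142,450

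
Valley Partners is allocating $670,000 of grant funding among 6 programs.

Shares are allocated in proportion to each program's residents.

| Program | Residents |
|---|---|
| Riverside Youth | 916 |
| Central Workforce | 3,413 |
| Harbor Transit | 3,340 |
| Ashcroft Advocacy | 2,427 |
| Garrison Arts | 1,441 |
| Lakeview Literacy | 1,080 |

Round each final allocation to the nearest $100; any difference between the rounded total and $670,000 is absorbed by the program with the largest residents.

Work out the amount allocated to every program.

Sum of residents: 916 + 3,413 + 3,340 + 2,427 + 1,441 + 1,080 = 12,617.
Unrounded shares: Riverside Youth 48,642.31; Central Workforce 181,240.39; Harbor Transit 177,363.87; Ashcroft Advocacy 128,880.88; Garrison Arts 76,521.36; Lakeview Literacy 57,351.19.
After rounding ($100): Riverside Youth $48,600; Central Workforce $181,200; Harbor Transit $177,400; Ashcroft Advocacy $128,900; Garrison Arts $76,500; Lakeview Literacy $57,400. Sum = $670,000.
No rounding difference to absorb.

Riverside Youth: $48,600 · Central Workforce: $181,200 · Harbor Transit: $177,400 · Ashcroft Advocacy: $128,900 · Garrison Arts: $76,500 · Lakeview Literacy: $57,400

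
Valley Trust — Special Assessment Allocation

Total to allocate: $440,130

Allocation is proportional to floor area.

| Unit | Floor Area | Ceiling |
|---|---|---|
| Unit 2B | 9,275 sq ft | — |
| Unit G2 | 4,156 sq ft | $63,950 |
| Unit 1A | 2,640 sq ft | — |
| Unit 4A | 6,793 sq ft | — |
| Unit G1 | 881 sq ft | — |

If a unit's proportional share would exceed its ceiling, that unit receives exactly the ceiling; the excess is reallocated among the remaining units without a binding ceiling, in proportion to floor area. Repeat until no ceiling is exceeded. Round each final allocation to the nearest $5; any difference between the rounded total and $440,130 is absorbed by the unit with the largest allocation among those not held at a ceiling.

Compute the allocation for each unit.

Sum of floor area: 23,745.
Unconstrained shares: Unit 2B 171,918.54; Unit G2 77,034.33; Unit 1A 48,934.23; Unit 4A 125,912.95; Unit G1 16,329.94.
Held at cap: Unit G2 ($63,950); balance $376,180 reallocated over remaining floor area 19,589.
Remaining shares: Unit 2B 178,113.71 → $178,115; Unit 1A 50,697.60 → $50,700; Unit 4A 130,450.29 → $130,450; Unit G1 16,918.40 → $16,920.
Rounding difference −$5 applied to Unit 2B → $178,110.

Unit 2B: $178,110; Unit G2: $63,950; Unit 1A: $50,700; Unit 4A: $130,450; Unit G1: $16,920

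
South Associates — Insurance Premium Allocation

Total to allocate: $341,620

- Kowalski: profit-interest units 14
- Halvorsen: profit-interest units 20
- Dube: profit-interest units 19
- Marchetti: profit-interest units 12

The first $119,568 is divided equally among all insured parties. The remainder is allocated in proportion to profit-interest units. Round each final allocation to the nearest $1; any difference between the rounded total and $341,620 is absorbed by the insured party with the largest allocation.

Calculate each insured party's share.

Kowalski: $77,719 | Halvorsen: $98,215 | Dube: $94,800 | Marchetti: $70,886

$119,568 shared equally gives $29,892 per insured party.
Remainder $222,052 by profit-interest units (total 65): Kowalski 47,826.58 → $47,827; Halvorsen 68,323.69 → $68,324; Dube 64,907.51 → $64,908; Marchetti 40,994.22 → $40,994.
Rounding difference −$1 on remainder applied to Halvorsen.
Totals: Kowalski $29,892 + $47,827 = $77,719; Halvorsen $29,892 + $68,323 = $98,215; Dube $29,892 + $64,908 = $94,800; Marchetti $29,892 + $40,994 = $70,886.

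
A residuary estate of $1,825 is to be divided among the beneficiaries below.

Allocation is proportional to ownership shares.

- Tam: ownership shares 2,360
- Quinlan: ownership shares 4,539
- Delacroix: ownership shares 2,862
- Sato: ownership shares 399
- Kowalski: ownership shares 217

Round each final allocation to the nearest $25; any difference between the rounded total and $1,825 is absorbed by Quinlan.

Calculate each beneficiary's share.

Sum of ownership shares: 10,377.
Proportional shares: Tam 2,360/10,377 × $1,825 = 415.05; Quinlan 4,539/10,377 × $1,825 = 798.27; Delacroix 2,862/10,377 × $1,825 = 503.34; Sato 399/10,377 × $1,825 = 70.17; Kowalski 217/10,377 × $1,825 = 38.16.
After rounding ($25): Tam $425; Quinlan $800; Delacroix $500; Sato $75; Kowalski $50. Sum = $1,850.
Difference $1,825 − $1,850 = −$25 applied to Quinlan: Quinlan becomes $775.

Tam: $425; Quinlan: $775; Delacroix: $500; Sato: $75; Kowalski: $50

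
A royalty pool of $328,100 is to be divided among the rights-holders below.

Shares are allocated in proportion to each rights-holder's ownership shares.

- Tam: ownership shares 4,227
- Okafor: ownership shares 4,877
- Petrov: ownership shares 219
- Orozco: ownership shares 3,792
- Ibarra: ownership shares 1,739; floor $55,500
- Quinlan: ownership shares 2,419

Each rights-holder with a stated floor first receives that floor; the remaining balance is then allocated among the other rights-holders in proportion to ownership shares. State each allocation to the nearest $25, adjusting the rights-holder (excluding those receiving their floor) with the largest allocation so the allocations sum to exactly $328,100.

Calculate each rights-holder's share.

Tam: $74,175 | Okafor: $85,575 | Petrov: $3,850 | Orozco: $66,550 | Ibarra: $55,500 | Quinlan: $42,450

Guaranteed amounts: Ibarra $55,500. Remaining pool $272,600.
Remaining pool split over remaining ownership shares 15,534: Tam 74,177.95 → $74,175; Okafor 85,584.54 → $85,575; Petrov 3,843.14 → $3,850; Orozco 66,544.30 → $66,550; Quinlan 42,450.07 → $42,450.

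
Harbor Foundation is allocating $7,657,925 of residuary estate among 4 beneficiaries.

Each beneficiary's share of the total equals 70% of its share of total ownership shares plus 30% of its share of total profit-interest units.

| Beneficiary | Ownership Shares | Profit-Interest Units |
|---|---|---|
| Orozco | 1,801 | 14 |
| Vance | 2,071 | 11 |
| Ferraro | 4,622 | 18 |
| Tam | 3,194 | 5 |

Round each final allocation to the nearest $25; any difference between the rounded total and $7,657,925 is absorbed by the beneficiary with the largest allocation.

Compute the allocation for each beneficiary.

Orozco: $1,496,075; Vance: $1,476,325; Ferraro: $2,981,325; Tam: $1,704,200

Totals — ownership shares 11,688, profit-interest units 48.
Composite weights (70% ownership shares + 30% profit-interest units): Orozco 0.1954; Vance 0.1928; Ferraro 0.3893; Tam 0.2225.
Unrounded shares: Orozco 1,496,073.40; Vance 1,476,319.26; Ferraro 2,981,336.08; Tam 1,704,196.25.
At nearest $25: Orozco $1,496,075; Vance $1,476,325; Ferraro $2,981,325; Tam $1,704,200. Sum = $7,657,925.
Sum already equals the total — no adjustment.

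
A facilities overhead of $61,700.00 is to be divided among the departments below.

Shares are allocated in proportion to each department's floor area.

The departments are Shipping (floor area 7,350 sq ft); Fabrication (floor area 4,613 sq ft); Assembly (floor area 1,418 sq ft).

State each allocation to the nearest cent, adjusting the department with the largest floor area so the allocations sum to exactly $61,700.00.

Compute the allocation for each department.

Shipping: $33,890.96 | Fabrication: $21,270.62 | Assembly: $6,538.42

Floor area total: 7,350 + 4,613 + 1,418 = 13,381.
Pro-rata amounts: Shipping 33,890.9648; Fabrication 21,270.6151; Assembly 6,538.4201.
At nearest cent: Shipping $33,890.96; Fabrication $21,270.62; Assembly $6,538.42. Sum = $61,700.00.
No rounding difference to absorb.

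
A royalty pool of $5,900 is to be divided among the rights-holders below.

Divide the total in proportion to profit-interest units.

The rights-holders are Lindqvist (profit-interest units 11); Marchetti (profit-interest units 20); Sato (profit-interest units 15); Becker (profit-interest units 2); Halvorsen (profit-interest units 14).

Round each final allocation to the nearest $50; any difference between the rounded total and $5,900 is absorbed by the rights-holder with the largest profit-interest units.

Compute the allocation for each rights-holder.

Total profit-interest units = 62.
Unrounded shares: Lindqvist 11/62 × $5,900 = 1,046.77; Marchetti 20/62 × $5,900 = 1,903.23; Sato 15/62 × $5,900 = 1,427.42; Becker 2/62 × $5,900 = 190.32; Halvorsen 14/62 × $5,900 = 1,332.26.
After rounding ($50): Lindqvist $1,050; Marchetti $1,900; Sato $1,450; Becker $200; Halvorsen $1,350. Sum = $5,950.
Difference $5,900 − $5,950 = −$50 applied to largest profit-interest units (Marchetti): Marchetti becomes $1,850.

Lindqvist: $1,050 | Marchetti: $1,850 | Sato: $1,450 | Becker: $200 | Halvorsen: $1,350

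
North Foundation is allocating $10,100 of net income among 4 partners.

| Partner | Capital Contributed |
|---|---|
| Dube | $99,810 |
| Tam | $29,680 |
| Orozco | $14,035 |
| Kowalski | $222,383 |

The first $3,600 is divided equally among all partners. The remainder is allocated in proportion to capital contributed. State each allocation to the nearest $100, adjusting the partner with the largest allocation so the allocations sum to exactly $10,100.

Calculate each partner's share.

First tranche $3,600 split equally: $900 each.
Remainder $6,500 by capital contributed (total 365,908): Dube 1,773.03 → $1,800; Tam 527.24 → $500; Orozco 249.32 → $200; Kowalski 3,950.42 → $4,000.
Totals: Dube $900 + $1,800 = $2,700; Tam $900 + $500 = $1,400; Orozco $900 + $200 = $1,100; Kowalski $900 + $4,000 = $4,900.

Dube: $2,700; Tam: $1,400; Orozco: $1,100; Kowalski: $4,900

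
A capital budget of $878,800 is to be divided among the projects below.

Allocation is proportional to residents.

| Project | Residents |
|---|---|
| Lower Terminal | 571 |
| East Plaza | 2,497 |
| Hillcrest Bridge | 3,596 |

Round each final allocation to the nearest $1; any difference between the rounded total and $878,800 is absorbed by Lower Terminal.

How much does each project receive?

Lower Terminal: $75,300 · East Plaza: $329,286 · Hillcrest Bridge: $474,214

Total residents = 6,664.
Proportional shares: Lower Terminal 571/6,664 × $878,800 = 75,299.34; East Plaza 2,497/6,664 × $878,800 = 329,286.25; Hillcrest Bridge 3,596/6,664 × $878,800 = 474,214.41.
After rounding ($1): Lower Terminal $75,299; East Plaza $329,286; Hillcrest Bridge $474,214. Sum = $878,799.
Difference $878,800 − $878,799 = +$1 applied to Lower Terminal: Lower Terminal becomes $75,300.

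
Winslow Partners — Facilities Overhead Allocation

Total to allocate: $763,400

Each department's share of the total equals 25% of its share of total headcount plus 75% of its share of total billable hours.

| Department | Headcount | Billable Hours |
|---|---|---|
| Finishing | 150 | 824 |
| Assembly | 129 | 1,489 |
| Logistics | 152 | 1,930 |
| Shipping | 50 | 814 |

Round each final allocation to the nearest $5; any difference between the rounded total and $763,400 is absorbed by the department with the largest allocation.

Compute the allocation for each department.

Totals — headcount 481, billable hours 5,057.
Composite weights (25% headcount + 75% billable hours): Finishing 0.2002; Assembly 0.2879; Logistics 0.3652; Shipping 0.1467.
Unrounded shares: Finishing 152,809.34; Assembly 219,767.84; Logistics 278,823.44; Shipping 111,999.39.
At nearest $5: Finishing $152,810; Assembly $219,770; Logistics $278,825; Shipping $112,000. Sum = $763,405.
Difference $763,400 − $763,405 = −$5 applied to largest allocation (Logistics): Logistics becomes $278,820.

Finishing: $152,810 | Assembly: $219,770 | Logistics: $278,820 | Shipping: $112,000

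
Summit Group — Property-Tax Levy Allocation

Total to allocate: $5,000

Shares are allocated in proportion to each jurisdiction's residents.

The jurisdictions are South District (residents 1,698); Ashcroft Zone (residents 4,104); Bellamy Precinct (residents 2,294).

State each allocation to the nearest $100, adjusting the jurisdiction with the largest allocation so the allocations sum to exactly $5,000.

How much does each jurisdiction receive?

Sum of residents: 8,096.
Raw shares: South District 1,698/8,096 × $5,000 = 1,048.67; Ashcroft Zone 4,104/8,096 × $5,000 = 2,534.58; Bellamy Precinct 2,294/8,096 × $5,000 = 1,416.75.
After rounding ($100): South District $1,000; Ashcroft Zone $2,500; Bellamy Precinct $1,400. Sum = $4,900.
Difference $5,000 − $4,900 = +$100 applied to largest allocation (Ashcroft Zone): Ashcroft Zone becomes $2,600.

South District: $1,000 · Ashcroft Zone: $2,600 · Bellamy Precinct: $1,400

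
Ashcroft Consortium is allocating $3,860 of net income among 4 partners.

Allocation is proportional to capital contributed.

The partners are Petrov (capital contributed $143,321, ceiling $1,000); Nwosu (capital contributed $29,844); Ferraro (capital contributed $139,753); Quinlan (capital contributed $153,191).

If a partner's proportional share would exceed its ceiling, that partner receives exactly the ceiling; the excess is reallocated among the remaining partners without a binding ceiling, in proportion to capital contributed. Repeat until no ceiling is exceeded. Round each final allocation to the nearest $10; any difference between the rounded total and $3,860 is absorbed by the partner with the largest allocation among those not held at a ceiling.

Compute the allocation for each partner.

Sum of capital contributed: 466,109.
Proportional shares (ignoring caps): Petrov 1,186.89; Nwosu 247.15; Ferraro 1,157.34; Quinlan 1,268.62.
Cap binds for Petrov ($1,000); residual $2,860 reallocated over remaining capital contributed 322,788.
Shares after redistribution: Nwosu 264.43 → $260; Ferraro 1,238.25 → $1,240; Quinlan 1,357.32 → $1,360.

Petrov: $1,000 | Nwosu: $260 | Ferraro: $1,240 | Quinlan: $1,360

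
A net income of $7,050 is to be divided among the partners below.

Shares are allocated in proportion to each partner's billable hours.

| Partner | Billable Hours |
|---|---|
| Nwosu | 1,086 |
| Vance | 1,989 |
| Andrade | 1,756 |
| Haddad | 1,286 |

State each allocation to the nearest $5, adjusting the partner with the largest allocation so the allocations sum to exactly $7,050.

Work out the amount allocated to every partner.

Nwosu: $1,250 · Vance: $2,295 · Andrade: $2,025 · Haddad: $1,480

Sum of billable hours: 6,117.
Unrounded shares: Nwosu 1,086/6,117 × $7,050 = 1,251.64; Vance 1,989/6,117 × $7,050 = 2,292.37; Andrade 1,756/6,117 × $7,050 = 2,023.84; Haddad 1,286/6,117 × $7,050 = 1,482.15.
Rounded to nearest $5: Nwosu $1,250; Vance $2,290; Andrade $2,025; Haddad $1,480. Sum = $7,045.
Difference $7,050 − $7,045 = +$5 applied to largest allocation (Vance): Vance becomes $2,295.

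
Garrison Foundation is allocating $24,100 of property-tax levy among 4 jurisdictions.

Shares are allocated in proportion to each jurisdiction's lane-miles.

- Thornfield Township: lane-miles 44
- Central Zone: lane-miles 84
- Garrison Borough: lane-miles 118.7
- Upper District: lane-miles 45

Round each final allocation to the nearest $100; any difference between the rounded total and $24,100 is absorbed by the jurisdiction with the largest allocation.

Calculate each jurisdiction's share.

Thornfield Township: $3,600; Central Zone: $6,900; Garrison Borough: $9,900; Upper District: $3,700

Combined lane-miles = 291.7.
Raw shares: Thornfield Township 44/291.7 × $24,100 = 3,635.24; Central Zone 84/291.7 × $24,100 = 6,940.01; Garrison Borough 118.7/291.7 × $24,100 = 9,806.89; Upper District 45/291.7 × $24,100 = 3,717.86.
After rounding ($100): Thornfield Township $3,600; Central Zone $6,900; Garrison Borough $9,800; Upper District $3,700. Sum = $24,000.
Difference $24,100 − $24,000 = +$100 applied to largest allocation (Garrison Borough): Garrison Borough becomes $9,900.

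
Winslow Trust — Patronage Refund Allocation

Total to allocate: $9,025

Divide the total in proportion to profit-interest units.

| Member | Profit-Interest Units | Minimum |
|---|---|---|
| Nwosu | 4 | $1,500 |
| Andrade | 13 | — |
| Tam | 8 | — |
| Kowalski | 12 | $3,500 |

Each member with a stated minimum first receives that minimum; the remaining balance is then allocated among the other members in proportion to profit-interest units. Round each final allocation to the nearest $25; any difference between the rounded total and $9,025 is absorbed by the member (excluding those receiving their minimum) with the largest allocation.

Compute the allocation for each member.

Fund the minimums — Nwosu $1,500; Kowalski $3,500. Residual $4,025.
Residual split over remaining profit-interest units 21: Andrade 2,491.67 → $2,500; Tam 1,533.33 → $1,525.

Nwosu: $1,500; Andrade: $2,500; Tam: $1,525; Kowalski: $3,500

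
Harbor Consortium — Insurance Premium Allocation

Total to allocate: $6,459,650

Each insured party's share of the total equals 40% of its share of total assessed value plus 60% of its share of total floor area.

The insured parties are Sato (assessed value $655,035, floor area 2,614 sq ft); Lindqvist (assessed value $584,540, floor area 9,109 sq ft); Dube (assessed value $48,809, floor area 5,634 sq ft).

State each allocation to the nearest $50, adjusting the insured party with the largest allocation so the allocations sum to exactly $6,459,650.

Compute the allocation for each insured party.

Sato: $1,897,400 · Lindqvist: $3,206,300 · Dube: $1,355,950

Totals — assessed value 1,288,384, floor area 17,357.
Blended shares (40% assessed value + 60% floor area): Sato 0.2937; Lindqvist 0.4964; Dube 0.2099.
Proportional shares: Sato 1,897,377.65; Lindqvist 3,206,322.59; Dube 1,355,949.75.
At nearest $50: Sato $1,897,400; Lindqvist $3,206,300; Dube $1,355,950. Sum = $6,459,650.
Sum already equals the total — no adjustment.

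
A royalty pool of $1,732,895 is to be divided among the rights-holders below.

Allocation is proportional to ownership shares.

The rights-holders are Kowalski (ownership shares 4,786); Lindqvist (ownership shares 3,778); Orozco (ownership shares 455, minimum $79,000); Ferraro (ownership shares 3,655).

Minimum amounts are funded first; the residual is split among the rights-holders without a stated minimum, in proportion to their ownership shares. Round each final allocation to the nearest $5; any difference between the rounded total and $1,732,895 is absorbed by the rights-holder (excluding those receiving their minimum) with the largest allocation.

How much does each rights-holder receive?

Kowalski: $647,805 | Lindqvist: $511,370 | Orozco: $79,000 | Ferraro: $494,720

Fund the minimums — Orozco $79,000. Residual $1,653,895.
Residual split over remaining ownership shares 12,219: Kowalski 647,806.00 → $647,805; Lindqvist 511,368.80 → $511,370; Ferraro 494,720.21 → $494,720.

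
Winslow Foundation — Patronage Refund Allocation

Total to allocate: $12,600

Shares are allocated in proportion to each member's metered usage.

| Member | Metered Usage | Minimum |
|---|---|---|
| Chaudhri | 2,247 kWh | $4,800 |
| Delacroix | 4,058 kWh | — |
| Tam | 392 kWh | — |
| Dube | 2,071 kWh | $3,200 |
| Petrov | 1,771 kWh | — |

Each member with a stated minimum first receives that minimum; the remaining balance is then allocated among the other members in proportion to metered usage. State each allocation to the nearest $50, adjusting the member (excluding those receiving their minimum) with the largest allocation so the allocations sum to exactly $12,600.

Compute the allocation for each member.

Chaudhri: $4,800 | Delacroix: $3,000 | Tam: $300 | Dube: $3,200 | Petrov: $1,300

Guaranteed amounts: Chaudhri $4,800; Dube $3,200. Balance $4,600.
Balance split over remaining metered usage 6,221: Delacroix 3,000.61 → $3,000; Tam 289.86 → $300; Petrov 1,309.53 → $1,300.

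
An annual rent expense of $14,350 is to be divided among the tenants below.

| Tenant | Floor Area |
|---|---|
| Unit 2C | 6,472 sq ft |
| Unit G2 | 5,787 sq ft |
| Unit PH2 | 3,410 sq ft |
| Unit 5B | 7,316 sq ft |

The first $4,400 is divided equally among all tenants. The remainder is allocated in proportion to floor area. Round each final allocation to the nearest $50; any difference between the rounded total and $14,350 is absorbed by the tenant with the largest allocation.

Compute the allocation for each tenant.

Equal tier: $4,400 ÷ 4 = $1,100 apiece.
Remainder $9,950 by floor area (total 22,985): Unit 2C 2,801.67 → $2,800; Unit G2 2,505.14 → $2,500; Unit PH2 1,476.16 → $1,500; Unit 5B 3,167.03 → $3,150.
Totals: Unit 2C $1,100 + $2,800 = $3,900; Unit G2 $1,100 + $2,500 = $3,600; Unit PH2 $1,100 + $1,500 = $2,600; Unit 5B $1,100 + $3,150 = $4,250.

Unit 2C: $3,900 · Unit G2: $3,600 · Unit PH2: $2,600 · Unit 5B: $4,250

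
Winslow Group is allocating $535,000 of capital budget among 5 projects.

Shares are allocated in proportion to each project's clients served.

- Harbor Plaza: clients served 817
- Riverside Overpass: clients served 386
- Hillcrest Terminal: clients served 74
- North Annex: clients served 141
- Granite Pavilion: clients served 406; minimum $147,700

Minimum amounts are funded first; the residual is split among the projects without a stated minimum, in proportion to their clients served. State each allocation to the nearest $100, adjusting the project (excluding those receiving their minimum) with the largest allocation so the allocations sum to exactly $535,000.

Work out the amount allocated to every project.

Guaranteed amounts: Granite Pavilion $147,700. Balance $387,300.
Balance split over remaining clients served 1,418: Harbor Plaza 223,148.17 → $223,100; Riverside Overpass 105,428.63 → $105,400; Hillcrest Terminal 20,211.71 → $20,200; North Annex 38,511.50 → $38,500.
Rounding difference +$100 applied to Harbor Plaza → $223,200.

Harbor Plaza: $223,200 | Riverside Overpass: $105,400 | Hillcrest Terminal: $20,200 | North Annex: $38,500 | Granite Pavilion: $147,700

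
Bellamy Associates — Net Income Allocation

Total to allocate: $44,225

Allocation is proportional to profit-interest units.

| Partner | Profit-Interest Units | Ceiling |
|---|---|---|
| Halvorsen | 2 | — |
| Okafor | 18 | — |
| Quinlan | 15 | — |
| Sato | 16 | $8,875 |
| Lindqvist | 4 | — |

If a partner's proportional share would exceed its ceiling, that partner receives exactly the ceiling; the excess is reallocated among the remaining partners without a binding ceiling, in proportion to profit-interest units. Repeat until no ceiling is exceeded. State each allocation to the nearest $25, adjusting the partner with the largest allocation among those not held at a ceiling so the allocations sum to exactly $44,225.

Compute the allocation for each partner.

Halvorsen: $1,825 | Okafor: $16,300 | Quinlan: $13,600 | Sato: $8,875 | Lindqvist: $3,625

Combined profit-interest units = 55.
Proportional shares (ignoring caps): Halvorsen 1,608.18; Okafor 14,473.64; Quinlan 12,061.36; Sato 12,865.45; Lindqvist 3,216.36.
Capped: Sato ($8,875); balance $35,350 reallocated over remaining profit-interest units 39.
Shares after redistribution: Halvorsen 1,812.82 → $1,825; Okafor 16,315.38 → $16,325; Quinlan 13,596.15 → $13,600; Lindqvist 3,625.64 → $3,625.
Rounding difference −$25 applied to Okafor → $16,300.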